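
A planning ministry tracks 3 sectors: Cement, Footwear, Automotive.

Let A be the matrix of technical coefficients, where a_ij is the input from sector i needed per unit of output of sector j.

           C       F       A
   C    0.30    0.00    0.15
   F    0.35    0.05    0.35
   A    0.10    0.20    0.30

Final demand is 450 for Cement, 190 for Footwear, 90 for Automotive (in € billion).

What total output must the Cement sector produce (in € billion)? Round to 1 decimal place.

I − A =
  [   0.70     0.00    -0.15]
  [  -0.35     0.95    -0.35]
  [  -0.10    -0.20     0.70]
Cofactors of I−A, C_ij = (−1)^(i+j)·(minor ij) (rows/columns in the sector order above):
  C_11 = (0.95)(0.70) − (-0.35)(-0.20) = 0.5950
  C_12 = −[(-0.35)(0.70) − (-0.35)(-0.10)] = 0.2800
  C_13 = (-0.35)(-0.20) − (0.95)(-0.10) = 0.1650
  C_21 = −[(0.00)(0.70) − (-0.15)(-0.20)] = 0.0300
  C_22 = (0.70)(0.70) − (-0.15)(-0.10) = 0.4750
  C_23 = −[(0.70)(-0.20) − (0.00)(-0.10)] = 0.1400
  C_31 = (0.00)(-0.35) − (-0.15)(0.95) = 0.1425
  C_32 = −[(0.70)(-0.35) − (-0.15)(-0.35)] = 0.2975
  C_33 = (0.70)(0.95) − (0.00)(-0.35) = 0.6650
det(I−A) = Σ_j (I−A)_1j·C_1j = (0.70)(0.5950) + (0.00)(0.2800) + (-0.15)(0.1650) = 0.39175
adj(I−A) = Cᵀ =
  [ 0.5950   0.0300   0.1425]
  [ 0.2800   0.4750   0.2975]
  [ 0.1650   0.1400   0.6650]
(I − A)⁻¹ = adj(I−A) / det(I−A) ≈
  [   1.5188     0.0766     0.3638]
  [   0.7147     1.2125     0.7594]
  [   0.4212     0.3574     1.6975]
x = (I − A)⁻¹ d = adj(I−A)·d / det(I−A), with det(I−A) = 0.39175:
  x_C = (0.5950·450 + 0.0300·190 + 0.1425·90) / 0.39175 = 286.275 / 0.39175 ≈ 730.8
  x_F = (0.2800·450 + 0.4750·190 + 0.2975·90) / 0.39175 = 243.025 / 0.39175 ≈ 620.4
  x_A = (0.1650·450 + 0.1400·190 + 0.6650·90) / 0.39175 = 160.70 / 0.39175 ≈ 410.2

x_C = 730.8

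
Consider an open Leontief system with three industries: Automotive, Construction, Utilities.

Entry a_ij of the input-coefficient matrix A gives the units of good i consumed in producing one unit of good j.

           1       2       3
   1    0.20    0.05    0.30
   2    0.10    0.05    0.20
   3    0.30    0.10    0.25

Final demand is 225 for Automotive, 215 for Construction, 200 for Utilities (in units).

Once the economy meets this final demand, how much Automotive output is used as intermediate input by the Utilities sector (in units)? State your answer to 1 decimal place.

I − A =
  [   0.80    -0.05    -0.30]
  [  -0.10     0.95    -0.20]
  [  -0.30    -0.10     0.75]
Cofactors of I−A, C_ij = (−1)^(i+j)·(minor ij) (rows/columns in the sector order above):
  C_11 = (0.95)(0.75) − (-0.20)(-0.10) = 0.6925
  C_12 = −[(-0.10)(0.75) − (-0.20)(-0.30)] = 0.1350
  C_13 = (-0.10)(-0.10) − (0.95)(-0.30) = 0.2950
  C_21 = −[(-0.05)(0.75) − (-0.30)(-0.10)] = 0.0675
  C_22 = (0.80)(0.75) − (-0.30)(-0.30) = 0.5100
  C_23 = −[(0.80)(-0.10) − (-0.05)(-0.30)] = 0.0950
  C_31 = (-0.05)(-0.20) − (-0.30)(0.95) = 0.2950
  C_32 = −[(0.80)(-0.20) − (-0.30)(-0.10)] = 0.1900
  C_33 = (0.80)(0.95) − (-0.05)(-0.10) = 0.7550
det(I−A) = Σ_j (I−A)_1j·C_1j = (0.80)(0.6925) + (-0.05)(0.1350) + (-0.30)(0.2950) = 0.45875
adj(I−A) = Cᵀ =
  [ 0.6925   0.0675   0.2950]
  [ 0.1350   0.5100   0.1900]
  [ 0.2950   0.0950   0.7550]
(I − A)⁻¹ = adj(I−A) / det(I−A) ≈
  [   1.5095     0.1471     0.6431]
  [   0.2943     1.1117     0.4142]
  [   0.6431     0.2071     1.6458]
First solve x = (I − A)⁻¹ d = adj(I−A)·d / det(I−A); in particular x_3 = (0.2950·225 + 0.0950·215 + 0.7550·200) / 0.45875 = 237.80 / 0.45875 ≈ 518.365.
Intermediate flow from 1 to 3: z_13 = a_13 · x_3 = 0.30 × 237.80 / 0.45875 = 71.34 / 0.45875 ≈ 155.5.

z_13 = 155.5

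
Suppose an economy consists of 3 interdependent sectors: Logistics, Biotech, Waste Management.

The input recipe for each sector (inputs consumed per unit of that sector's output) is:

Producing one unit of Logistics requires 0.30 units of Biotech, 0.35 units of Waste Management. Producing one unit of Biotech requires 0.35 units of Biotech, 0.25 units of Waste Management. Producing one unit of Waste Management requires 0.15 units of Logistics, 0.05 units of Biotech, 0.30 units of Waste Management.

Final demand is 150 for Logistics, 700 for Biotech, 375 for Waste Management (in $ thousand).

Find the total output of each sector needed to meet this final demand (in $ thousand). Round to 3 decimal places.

x_L = 325.307, x_B = 1316.966, x_W = 1168.713

I − A =
  [   1.00     0.00    -0.15]
  [  -0.30     0.65    -0.05]
  [  -0.35    -0.25     0.70]
Cofactors of I−A, C_ij = (−1)^(i+j)·(minor ij) (rows/columns in the sector order above):
  C_11 = (0.65)(0.70) − (-0.05)(-0.25) = 0.4425
  C_12 = −[(-0.30)(0.70) − (-0.05)(-0.35)] = 0.2275
  C_13 = (-0.30)(-0.25) − (0.65)(-0.35) = 0.3025
  C_21 = −[(0.00)(0.70) − (-0.15)(-0.25)] = 0.0375
  C_22 = (1.00)(0.70) − (-0.15)(-0.35) = 0.6475
  C_23 = −[(1.00)(-0.25) − (0.00)(-0.35)] = 0.2500
  C_31 = (0.00)(-0.05) − (-0.15)(0.65) = 0.0975
  C_32 = −[(1.00)(-0.05) − (-0.15)(-0.30)] = 0.0950
  C_33 = (1.00)(0.65) − (0.00)(-0.30) = 0.6500
det(I−A) = Σ_j (I−A)_1j·C_1j = (1.00)(0.4425) + (0.00)(0.2275) + (-0.15)(0.3025) = 0.397125
adj(I−A) = Cᵀ =
  [ 0.4425   0.0375   0.0975]
  [ 0.2275   0.6475   0.0950]
  [ 0.3025   0.2500   0.6500]
(I − A)⁻¹ = adj(I−A) / det(I−A) ≈
  [   1.1143     0.0944     0.2455]
  [   0.5729     1.6305     0.2392]
  [   0.7617     0.6295     1.6368]
x = (I − A)⁻¹ d = adj(I−A)·d / det(I−A), with det(I−A) = 0.397125:
  x_L = (0.4425·150 + 0.0375·700 + 0.0975·375) / 0.397125 = 129.1875 / 0.397125 ≈ 325.307
  x_B = (0.2275·150 + 0.6475·700 + 0.0950·375) / 0.397125 = 523.00 / 0.397125 ≈ 1316.966
  x_W = (0.3025·150 + 0.2500·700 + 0.6500·375) / 0.397125 = 464.125 / 0.397125 ≈ 1168.713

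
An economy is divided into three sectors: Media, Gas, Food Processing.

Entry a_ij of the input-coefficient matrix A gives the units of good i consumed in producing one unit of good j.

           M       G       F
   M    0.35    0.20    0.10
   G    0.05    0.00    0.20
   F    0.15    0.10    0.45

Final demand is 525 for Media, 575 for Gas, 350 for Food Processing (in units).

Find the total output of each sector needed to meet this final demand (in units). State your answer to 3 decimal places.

x_M = 1248.031, x_G = 864.173, x_F = 1133.858

I − A =
  [   0.65    -0.20    -0.10]
  [  -0.05     1.00    -0.20]
  [  -0.15    -0.10     0.55]
Cofactors of I−A, C_ij = (−1)^(i+j)·(minor ij) (rows/columns in the sector order above):
  C_11 = (1.00)(0.55) − (-0.20)(-0.10) = 0.5300
  C_12 = −[(-0.05)(0.55) − (-0.20)(-0.15)] = 0.0575
  C_13 = (-0.05)(-0.10) − (1.00)(-0.15) = 0.1550
  C_21 = −[(-0.20)(0.55) − (-0.10)(-0.10)] = 0.1200
  C_22 = (0.65)(0.55) − (-0.10)(-0.15) = 0.3425
  C_23 = −[(0.65)(-0.10) − (-0.20)(-0.15)] = 0.0950
  C_31 = (-0.20)(-0.20) − (-0.10)(1.00) = 0.1400
  C_32 = −[(0.65)(-0.20) − (-0.10)(-0.05)] = 0.1350
  C_33 = (0.65)(1.00) − (-0.20)(-0.05) = 0.6400
det(I−A) = Σ_j (I−A)_1j·C_1j = (0.65)(0.5300) + (-0.20)(0.0575) + (-0.10)(0.1550) = 0.3175
adj(I−A) = Cᵀ =
  [ 0.5300   0.1200   0.1400]
  [ 0.0575   0.3425   0.1350]
  [ 0.1550   0.0950   0.6400]
(I − A)⁻¹ = adj(I−A) / det(I−A) ≈
  [   1.6693     0.3780     0.4409]
  [   0.1811     1.0787     0.4252]
  [   0.4882     0.2992     2.0157]
x = (I − A)⁻¹ d = adj(I−A)·d / det(I−A), with det(I−A) = 0.3175:
  x_M = (0.5300·525 + 0.1200·575 + 0.1400·350) / 0.3175 = 396.25 / 0.3175 ≈ 1248.031
  x_G = (0.0575·525 + 0.3425·575 + 0.1350·350) / 0.3175 = 274.375 / 0.3175 ≈ 864.173
  x_F = (0.1550·525 + 0.0950·575 + 0.6400·350) / 0.3175 = 360.00 / 0.3175 ≈ 1133.858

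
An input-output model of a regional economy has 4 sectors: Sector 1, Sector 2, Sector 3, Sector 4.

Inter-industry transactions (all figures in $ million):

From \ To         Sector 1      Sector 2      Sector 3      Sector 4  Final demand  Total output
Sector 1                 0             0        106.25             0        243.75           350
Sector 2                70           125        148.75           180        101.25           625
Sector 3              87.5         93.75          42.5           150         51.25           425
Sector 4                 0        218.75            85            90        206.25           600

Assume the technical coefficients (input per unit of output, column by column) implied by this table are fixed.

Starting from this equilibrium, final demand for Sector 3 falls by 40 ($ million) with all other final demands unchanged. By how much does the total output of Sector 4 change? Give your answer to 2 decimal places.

Technical coefficients a_ij = z_ij / X_j:
  a_11 = 0/350 = 0.00, a_21 = 70/350 = 0.20, a_31 = 87.5/350 = 0.25, a_41 = 0/350 = 0.00
  a_12 = 0/625 = 0.00, a_22 = 125/625 = 0.20, a_32 = 93.75/625 = 0.15, a_42 = 218.75/625 = 0.35
  a_13 = 106.25/425 = 0.25, a_23 = 148.75/425 = 0.35, a_33 = 42.5/425 = 0.10, a_43 = 85/425 = 0.20
  a_14 = 0/600 = 0.00, a_24 = 180/600 = 0.30, a_34 = 150/600 = 0.25, a_44 = 90/600 = 0.15
I − A =
  [   1.00     0.00    -0.25     0.00]
  [  -0.20     0.80    -0.35    -0.30]
  [  -0.25    -0.15     0.90    -0.25]
  [   0.00    -0.35    -0.20     0.85]
Compute the cofactors C_ij = (−1)^(i+j)·(3×3 minor ij) of I−A; the adjugate is their transpose:
adj(I−A) = Cᵀ =
  [ 0.393250   0.053750   0.143750   0.061250]
  [ 0.232375   0.661875   0.400000   0.351250]
  [ 0.186750   0.215000   0.575000   0.245000]
  [ 0.139625   0.323125   0.300000   0.610000]
det(I−A) = Σ_j (I−A)_1j·C_1j = (1.00)(0.393250) + (0.00)(0.232375) + (-0.25)(0.186750) + (0.00)(0.139625) = 0.3465625
(I − A)⁻¹ = adj(I−A) / det(I−A) ≈
  [   1.1347     0.1551     0.4148     0.1767]
  [   0.6705     1.9098     1.1542     1.0135]
  [   0.5389     0.6204     1.6592     0.7069]
  [   0.4029     0.9324     0.8656     1.7601]
Δx = (I − A)⁻¹ Δd with Δd having -40 in the Sector 3 component and 0 elsewhere.
So Δx_4 = L_43 · (-40), where L_43 = adj(I−A)_43 / det(I−A) = 0.300000 / 0.3465625.
Δx_4 = 0.300000 × (-40) / 0.3465625 = -12.00 / 0.3465625 ≈ -34.63.

Δx_4 = -34.63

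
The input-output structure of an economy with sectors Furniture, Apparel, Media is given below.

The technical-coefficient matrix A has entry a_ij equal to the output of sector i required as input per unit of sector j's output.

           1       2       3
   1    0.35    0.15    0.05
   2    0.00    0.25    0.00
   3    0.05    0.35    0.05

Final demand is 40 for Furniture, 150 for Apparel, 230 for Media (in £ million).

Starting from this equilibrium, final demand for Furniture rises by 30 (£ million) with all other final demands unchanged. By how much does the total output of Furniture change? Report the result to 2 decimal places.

I − A =
  [   0.65    -0.15    -0.05]
  [   0.00     0.75     0.00]
  [  -0.05    -0.35     0.95]
Cofactors of I−A, C_ij = (−1)^(i+j)·(minor ij) (rows/columns in the sector order above):
  C_11 = (0.75)(0.95) − (0.00)(-0.35) = 0.7125
  C_12 = −[(0.00)(0.95) − (0.00)(-0.05)] = 0.0000
  C_13 = (0.00)(-0.35) − (0.75)(-0.05) = 0.0375
  C_21 = −[(-0.15)(0.95) − (-0.05)(-0.35)] = 0.1600
  C_22 = (0.65)(0.95) − (-0.05)(-0.05) = 0.6150
  C_23 = −[(0.65)(-0.35) − (-0.15)(-0.05)] = 0.2350
  C_31 = (-0.15)(0.00) − (-0.05)(0.75) = 0.0375
  C_32 = −[(0.65)(0.00) − (-0.05)(0.00)] = 0.0000
  C_33 = (0.65)(0.75) − (-0.15)(0.00) = 0.4875
det(I−A) = Σ_j (I−A)_1j·C_1j = (0.65)(0.7125) + (-0.15)(0.0000) + (-0.05)(0.0375) = 0.46125
adj(I−A) = Cᵀ =
  [ 0.7125   0.1600   0.0375]
  [ 0.0000   0.6150   0.0000]
  [ 0.0375   0.2350   0.4875]
(I − A)⁻¹ = adj(I−A) / det(I−A) ≈
  [   1.5447     0.3469     0.0813]
  [   0.0000     1.3333     0.0000]
  [   0.0813     0.5095     1.0569]
Δx = (I − A)⁻¹ Δd with Δd having +30 in the Furniture component and 0 elsewhere.
So Δx_1 = L_11 · (+30), where L_11 = adj(I−A)_11 / det(I−A) = 0.7125 / 0.46125.
Δx_1 = 0.7125 × (+30) / 0.46125 = 21.375 / 0.46125 ≈ 46.34.

Δx_1 = 46.34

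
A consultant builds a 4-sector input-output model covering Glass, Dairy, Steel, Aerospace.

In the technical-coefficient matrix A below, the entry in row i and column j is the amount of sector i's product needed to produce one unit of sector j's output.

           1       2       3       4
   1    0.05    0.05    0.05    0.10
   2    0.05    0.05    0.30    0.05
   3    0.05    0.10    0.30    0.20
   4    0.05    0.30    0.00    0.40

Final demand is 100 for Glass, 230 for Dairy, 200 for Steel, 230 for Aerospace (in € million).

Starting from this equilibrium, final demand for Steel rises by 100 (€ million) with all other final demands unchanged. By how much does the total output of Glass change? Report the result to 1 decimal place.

Δx_1 = 14.0

I − A =
  [   0.95    -0.05    -0.05    -0.10]
  [  -0.05     0.95    -0.30    -0.05]
  [  -0.05    -0.10     0.70    -0.20]
  [  -0.05    -0.30     0.00     0.60]
Compute the cofactors C_ij = (−1)^(i+j)·(3×3 minor ij) of I−A; the adjugate is their transpose:
adj(I−A) = Cᵀ =
  [ 0.352500   0.048000   0.045750   0.078000]
  [ 0.034750   0.393500   0.171125   0.095625]
  [ 0.043500   0.117000   0.519375   0.190125]
  [ 0.046750   0.200750   0.089375   0.598125]
det(I−A) = Σ_j (I−A)_1j·C_1j = (0.95)(0.352500) + (-0.05)(0.034750) + (-0.05)(0.043500) + (-0.10)(0.046750) = 0.3262875
(I − A)⁻¹ = adj(I−A) / det(I−A) ≈
  [   1.0803     0.1471     0.1402     0.2391]
  [   0.1065     1.2060     0.5245     0.2931]
  [   0.1333     0.3586     1.5918     0.5827]
  [   0.1433     0.6153     0.2739     1.8331]
Δx = (I − A)⁻¹ Δd with Δd having +100 in the Steel component and 0 elsewhere.
So Δx_1 = L_13 · (+100), where L_13 = adj(I−A)_13 / det(I−A) = 0.045750 / 0.3262875.
Δx_1 = 0.045750 × (+100) / 0.3262875 = 4.575 / 0.3262875 ≈ 14.0.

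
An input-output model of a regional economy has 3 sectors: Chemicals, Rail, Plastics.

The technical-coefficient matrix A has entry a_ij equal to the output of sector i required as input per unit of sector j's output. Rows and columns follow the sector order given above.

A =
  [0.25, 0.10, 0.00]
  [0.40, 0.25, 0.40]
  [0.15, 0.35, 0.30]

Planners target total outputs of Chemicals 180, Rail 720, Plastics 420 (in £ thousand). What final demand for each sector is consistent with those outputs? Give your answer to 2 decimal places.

I − A =
  [   0.75    -0.10     0.00]
  [  -0.40     0.75    -0.40]
  [  -0.15    -0.35     0.70]
d = (I − A) x:
  d_1 = (+0.75)·180 + (-0.10)·720 + (+0.00)·420 = 63.00
  d_2 = (-0.40)·180 + (+0.75)·720 + (-0.40)·420 = 300.00
  d_3 = (-0.15)·180 + (-0.35)·720 + (+0.70)·420 = 15.00

d_1 = 63.00, d_2 = 300.00, d_3 = 15.00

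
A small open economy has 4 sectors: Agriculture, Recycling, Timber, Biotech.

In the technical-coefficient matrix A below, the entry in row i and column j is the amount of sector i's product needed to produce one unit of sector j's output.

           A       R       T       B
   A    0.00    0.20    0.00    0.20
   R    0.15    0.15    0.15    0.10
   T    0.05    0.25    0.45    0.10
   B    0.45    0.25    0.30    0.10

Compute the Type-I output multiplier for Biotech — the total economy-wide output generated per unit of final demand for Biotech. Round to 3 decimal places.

m_B = 2.716

I − A =
  [   1.00    -0.20     0.00    -0.20]
  [  -0.15     0.85    -0.15    -0.10]
  [  -0.05    -0.25     0.55    -0.10]
  [  -0.45    -0.25    -0.30     0.90]
Compute the cofactors C_ij = (−1)^(i+j)·(3×3 minor ij) of I−A; the adjugate is their transpose:
adj(I−A) = Cᵀ =
  [ 0.3365   0.1355   0.0915   0.1000]
  [ 0.1095   0.4125   0.1605   0.0880]
  [ 0.1240   0.2480   0.6200   0.1240]
  [ 0.2400   0.2650   0.2970   0.4120]
det(I−A) = Σ_j (I−A)_1j·C_1j = (1.00)(0.3365) + (-0.20)(0.1095) + (0.00)(0.1240) + (-0.20)(0.2400) = 0.2666
(I − A)⁻¹ = adj(I−A) / det(I−A) ≈
  [   1.2622     0.5083     0.3432     0.3751]
  [   0.4107     1.5473     0.6020     0.3301]
  [   0.4651     0.9302     2.3256     0.4651]
  [   0.9002     0.9940     1.1140     1.5454]
The output multiplier for sector j is the column-j sum of the Leontief inverse (I − A)⁻¹ = adj(I−A) / det(I−A).
Column B of adj(I−A): (0.1000, 0.0880, 0.1240, 0.4120); det(I−A) = 0.2666.
m_B = (0.1000 + 0.0880 + 0.1240 + 0.4120) / 0.2666 = 0.724 / 0.2666 ≈ 2.716.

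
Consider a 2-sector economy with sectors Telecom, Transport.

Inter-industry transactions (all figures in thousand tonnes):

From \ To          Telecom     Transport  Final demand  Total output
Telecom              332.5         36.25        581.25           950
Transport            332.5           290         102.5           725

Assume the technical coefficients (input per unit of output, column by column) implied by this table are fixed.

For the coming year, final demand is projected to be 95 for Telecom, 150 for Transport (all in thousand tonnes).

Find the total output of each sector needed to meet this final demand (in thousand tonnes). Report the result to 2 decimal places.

Technical coefficients a_ij = z_ij / X_j:
  a_11 = 332.5/950 = 0.35, a_21 = 332.5/950 = 0.35
  a_12 = 36.25/725 = 0.05, a_22 = 290/725 = 0.40
I − A =
  [   0.65    -0.05]
  [  -0.35     0.60]
det(I−A) = (0.65)(0.60) − (-0.05)(-0.35) = 0.3725
adj(I−A) = [[0.60, 0.05], [0.35, 0.65]]
(I − A)⁻¹ = adj(I−A) / det(I−A) ≈
  [   1.6107     0.1342]
  [   0.9396     1.7450]
x = (I − A)⁻¹ d = adj(I−A)·d / det(I−A), with det(I−A) = 0.3725:
  x_1 = (0.60·95 + 0.05·150) / 0.3725 = 64.50 / 0.3725 ≈ 173.15
  x_2 = (0.35·95 + 0.65·150) / 0.3725 = 130.75 / 0.3725 ≈ 351.01

x_1 = 173.15, x_2 = 351.01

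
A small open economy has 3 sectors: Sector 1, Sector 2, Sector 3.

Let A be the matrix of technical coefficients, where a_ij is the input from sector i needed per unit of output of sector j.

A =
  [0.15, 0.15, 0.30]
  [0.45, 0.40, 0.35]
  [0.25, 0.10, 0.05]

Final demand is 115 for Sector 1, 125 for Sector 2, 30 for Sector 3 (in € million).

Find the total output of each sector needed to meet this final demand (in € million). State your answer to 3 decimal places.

I − A =
  [   0.85    -0.15    -0.30]
  [  -0.45     0.60    -0.35]
  [  -0.25    -0.10     0.95]
Cofactors of I−A, C_ij = (−1)^(i+j)·(minor ij) (rows/columns in the sector order above):
  C_11 = (0.60)(0.95) − (-0.35)(-0.10) = 0.5350
  C_12 = −[(-0.45)(0.95) − (-0.35)(-0.25)] = 0.5150
  C_13 = (-0.45)(-0.10) − (0.60)(-0.25) = 0.1950
  C_21 = −[(-0.15)(0.95) − (-0.30)(-0.10)] = 0.1725
  C_22 = (0.85)(0.95) − (-0.30)(-0.25) = 0.7325
  C_23 = −[(0.85)(-0.10) − (-0.15)(-0.25)] = 0.1225
  C_31 = (-0.15)(-0.35) − (-0.30)(0.60) = 0.2325
  C_32 = −[(0.85)(-0.35) − (-0.30)(-0.45)] = 0.4325
  C_33 = (0.85)(0.60) − (-0.15)(-0.45) = 0.4425
det(I−A) = Σ_j (I−A)_1j·C_1j = (0.85)(0.5350) + (-0.15)(0.5150) + (-0.30)(0.1950) = 0.3190
adj(I−A) = Cᵀ =
  [ 0.5350   0.1725   0.2325]
  [ 0.5150   0.7325   0.4325]
  [ 0.1950   0.1225   0.4425]
(I − A)⁻¹ = adj(I−A) / det(I−A) ≈
  [   1.6771     0.5408     0.7288]
  [   1.6144     2.2962     1.3558]
  [   0.6113     0.3840     1.3871]
x = (I − A)⁻¹ d = adj(I−A)·d / det(I−A), with det(I−A) = 0.3190:
  x_1 = (0.5350·115 + 0.1725·125 + 0.2325·30) / 0.3190 = 90.0625 / 0.3190 ≈ 282.328
  x_2 = (0.5150·115 + 0.7325·125 + 0.4325·30) / 0.3190 = 163.7625 / 0.3190 ≈ 513.362
  x_3 = (0.1950·115 + 0.1225·125 + 0.4425·30) / 0.3190 = 51.0125 / 0.3190 ≈ 159.914

x_1 = 282.328, x_2 = 513.362, x_3 = 159.914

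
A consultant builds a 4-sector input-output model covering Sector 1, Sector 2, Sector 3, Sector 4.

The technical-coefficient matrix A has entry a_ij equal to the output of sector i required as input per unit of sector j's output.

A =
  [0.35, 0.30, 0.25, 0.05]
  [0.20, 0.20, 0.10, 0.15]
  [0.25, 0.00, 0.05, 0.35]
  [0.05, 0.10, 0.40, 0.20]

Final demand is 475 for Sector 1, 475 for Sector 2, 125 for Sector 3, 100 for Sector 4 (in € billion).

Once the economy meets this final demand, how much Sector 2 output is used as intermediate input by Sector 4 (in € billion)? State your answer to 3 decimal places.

z_24 = 127.241

I − A =
  [   0.65    -0.30    -0.25    -0.05]
  [  -0.20     0.80    -0.10    -0.15]
  [  -0.25     0.00     0.95    -0.35]
  [  -0.05    -0.10    -0.40     0.80]
Compute the cofactors C_ij = (−1)^(i+j)·(3×3 minor ij) of I−A; the adjugate is their transpose:
adj(I−A) = Cᵀ =
  [ 0.478250   0.199500   0.214750   0.161250]
  [ 0.167875   0.341250   0.136625   0.134250]
  [ 0.177250   0.089250   0.353000   0.182250]
  [ 0.139500   0.099750   0.207000   0.379500]
det(I−A) = Σ_j (I−A)_1j·C_1j = (0.65)(0.478250) + (-0.30)(0.167875) + (-0.25)(0.177250) + (-0.05)(0.139500) = 0.2092125
(I − A)⁻¹ = adj(I−A) / det(I−A) ≈
  [   2.2860     0.9536     1.0265     0.7707]
  [   0.8024     1.6311     0.6530     0.6417]
  [   0.8472     0.4266     1.6873     0.8711]
  [   0.6668     0.4768     0.9894     1.8139]
First solve x = (I − A)⁻¹ d = adj(I−A)·d / det(I−A); in particular x_4 = (0.139500·475 + 0.099750·475 + 0.207000·125 + 0.379500·100) / 0.2092125 = 177.46875 / 0.2092125 ≈ 848.27030.
Intermediate flow from 2 to 4: z_24 = a_24 · x_4 = 0.15 × 177.46875 / 0.2092125 = 26.6203125 / 0.2092125 ≈ 127.241.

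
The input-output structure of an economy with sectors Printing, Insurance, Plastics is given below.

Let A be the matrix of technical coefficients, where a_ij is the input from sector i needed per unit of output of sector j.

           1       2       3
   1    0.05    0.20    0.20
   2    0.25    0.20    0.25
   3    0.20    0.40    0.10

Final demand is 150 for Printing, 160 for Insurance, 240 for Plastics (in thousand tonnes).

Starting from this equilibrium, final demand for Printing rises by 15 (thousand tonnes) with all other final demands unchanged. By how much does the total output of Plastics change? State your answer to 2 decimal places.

I − A =
  [   0.95    -0.20    -0.20]
  [  -0.25     0.80    -0.25]
  [  -0.20    -0.40     0.90]
Cofactors of I−A, C_ij = (−1)^(i+j)·(minor ij) (rows/columns in the sector order above):
  C_11 = (0.80)(0.90) − (-0.25)(-0.40) = 0.6200
  C_12 = −[(-0.25)(0.90) − (-0.25)(-0.20)] = 0.2750
  C_13 = (-0.25)(-0.40) − (0.80)(-0.20) = 0.2600
  C_21 = −[(-0.20)(0.90) − (-0.20)(-0.40)] = 0.2600
  C_22 = (0.95)(0.90) − (-0.20)(-0.20) = 0.8150
  C_23 = −[(0.95)(-0.40) − (-0.20)(-0.20)] = 0.4200
  C_31 = (-0.20)(-0.25) − (-0.20)(0.80) = 0.2100
  C_32 = −[(0.95)(-0.25) − (-0.20)(-0.25)] = 0.2875
  C_33 = (0.95)(0.80) − (-0.20)(-0.25) = 0.7100
det(I−A) = Σ_j (I−A)_1j·C_1j = (0.95)(0.6200) + (-0.20)(0.2750) + (-0.20)(0.2600) = 0.4820
adj(I−A) = Cᵀ =
  [ 0.6200   0.2600   0.2100]
  [ 0.2750   0.8150   0.2875]
  [ 0.2600   0.4200   0.7100]
(I − A)⁻¹ = adj(I−A) / det(I−A) ≈
  [   1.2863     0.5394     0.4357]
  [   0.5705     1.6909     0.5965]
  [   0.5394     0.8714     1.4730]
Δx = (I − A)⁻¹ Δd with Δd having +15 in the Printing component and 0 elsewhere.
So Δx_3 = L_31 · (+15), where L_31 = adj(I−A)_31 / det(I−A) = 0.2600 / 0.4820.
Δx_3 = 0.2600 × (+15) / 0.4820 = 3.90 / 0.4820 ≈ 8.09.

Δx_3 = 8.09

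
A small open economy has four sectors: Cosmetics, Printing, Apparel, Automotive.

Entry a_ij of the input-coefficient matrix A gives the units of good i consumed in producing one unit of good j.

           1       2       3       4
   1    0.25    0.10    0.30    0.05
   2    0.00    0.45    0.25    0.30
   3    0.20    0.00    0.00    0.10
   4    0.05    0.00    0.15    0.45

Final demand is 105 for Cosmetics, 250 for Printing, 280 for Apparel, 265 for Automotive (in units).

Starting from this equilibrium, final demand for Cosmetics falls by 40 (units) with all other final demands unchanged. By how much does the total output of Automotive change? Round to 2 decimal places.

I − A =
  [   0.75    -0.10    -0.30    -0.05]
  [   0.00     0.55    -0.25    -0.30]
  [  -0.20     0.00     1.00    -0.10]
  [  -0.05     0.00    -0.15     0.55]
Compute the cofactors C_ij = (−1)^(i+j)·(3×3 minor ij) of I−A; the adjugate is their transpose:
adj(I−A) = Cᵀ =
  [ 0.294250   0.053500   0.113125   0.076500]
  [ 0.052750   0.362750   0.140750   0.228250]
  [ 0.063250   0.011500   0.224000   0.052750]
  [ 0.044000   0.008000   0.071375   0.374500]
det(I−A) = Σ_j (I−A)_1j·C_1j = (0.75)(0.294250) + (-0.10)(0.052750) + (-0.30)(0.063250) + (-0.05)(0.044000) = 0.1942375
(I − A)⁻¹ = adj(I−A) / det(I−A) ≈
  [   1.5149     0.2754     0.5824     0.3938]
  [   0.2716     1.8676     0.7246     1.1751]
  [   0.3256     0.0592     1.1532     0.2716]
  [   0.2265     0.0412     0.3675     1.9281]
Δx = (I − A)⁻¹ Δd with Δd having -40 in the Cosmetics component and 0 elsewhere.
So Δx_4 = L_41 · (-40), where L_41 = adj(I−A)_41 / det(I−A) = 0.044000 / 0.1942375.
Δx_4 = 0.044000 × (-40) / 0.1942375 = -1.76 / 0.1942375 ≈ -9.06.

Δx_4 = -9.06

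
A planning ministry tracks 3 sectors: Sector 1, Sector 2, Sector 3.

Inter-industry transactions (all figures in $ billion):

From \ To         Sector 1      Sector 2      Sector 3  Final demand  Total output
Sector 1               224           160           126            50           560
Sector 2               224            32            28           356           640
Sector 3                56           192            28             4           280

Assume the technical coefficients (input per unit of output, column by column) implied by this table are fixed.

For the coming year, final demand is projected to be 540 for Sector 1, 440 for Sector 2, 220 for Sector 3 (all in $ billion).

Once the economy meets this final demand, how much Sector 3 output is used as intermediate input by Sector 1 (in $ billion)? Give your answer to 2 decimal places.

Technical coefficients a_ij = z_ij / X_j:
  a_11 = 224/560 = 0.40, a_21 = 224/560 = 0.40, a_31 = 56/560 = 0.10
  a_12 = 160/640 = 0.25, a_22 = 32/640 = 0.05, a_32 = 192/640 = 0.30
  a_13 = 126/280 = 0.45, a_23 = 28/280 = 0.10, a_33 = 28/280 = 0.10
I − A =
  [   0.60    -0.25    -0.45]
  [  -0.40     0.95    -0.10]
  [  -0.10    -0.30     0.90]
Cofactors of I−A, C_ij = (−1)^(i+j)·(minor ij) (rows/columns in the sector order above):
  C_11 = (0.95)(0.90) − (-0.10)(-0.30) = 0.8250
  C_12 = −[(-0.40)(0.90) − (-0.10)(-0.10)] = 0.3700
  C_13 = (-0.40)(-0.30) − (0.95)(-0.10) = 0.2150
  C_21 = −[(-0.25)(0.90) − (-0.45)(-0.30)] = 0.3600
  C_22 = (0.60)(0.90) − (-0.45)(-0.10) = 0.4950
  C_23 = −[(0.60)(-0.30) − (-0.25)(-0.10)] = 0.2050
  C_31 = (-0.25)(-0.10) − (-0.45)(0.95) = 0.4525
  C_32 = −[(0.60)(-0.10) − (-0.45)(-0.40)] = 0.2400
  C_33 = (0.60)(0.95) − (-0.25)(-0.40) = 0.4700
det(I−A) = Σ_j (I−A)_1j·C_1j = (0.60)(0.8250) + (-0.25)(0.3700) + (-0.45)(0.2150) = 0.30575
adj(I−A) = Cᵀ =
  [ 0.8250   0.3600   0.4525]
  [ 0.3700   0.4950   0.2400]
  [ 0.2150   0.2050   0.4700]
(I − A)⁻¹ = adj(I−A) / det(I−A) ≈
  [   2.6983     1.1774     1.4800]
  [   1.2101     1.6190     0.7850]
  [   0.7032     0.6705     1.5372]
First solve x = (I − A)⁻¹ d = adj(I−A)·d / det(I−A); in particular x_1 = (0.8250·540 + 0.3600·440 + 0.4525·220) / 0.30575 = 703.45 / 0.30575 ≈ 2300.7359.
Intermediate flow from 3 to 1: z_31 = a_31 · x_1 = 0.10 × 703.45 / 0.30575 = 70.345 / 0.30575 ≈ 230.07.

z_31 = 230.07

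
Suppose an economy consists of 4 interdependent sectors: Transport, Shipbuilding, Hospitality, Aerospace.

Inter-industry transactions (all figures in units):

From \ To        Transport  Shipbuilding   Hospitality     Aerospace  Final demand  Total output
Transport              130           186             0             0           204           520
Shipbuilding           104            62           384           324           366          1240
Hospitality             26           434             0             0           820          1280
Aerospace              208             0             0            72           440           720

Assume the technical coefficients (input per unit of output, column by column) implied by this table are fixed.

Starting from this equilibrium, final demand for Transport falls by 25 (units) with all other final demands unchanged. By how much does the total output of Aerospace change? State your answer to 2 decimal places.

Δx_A = -16.43

Technical coefficients a_ij = z_ij / X_j:
  a_TT = 130/520 = 0.25, a_ST = 104/520 = 0.20, a_HT = 26/520 = 0.05, a_AT = 208/520 = 0.40
  a_TS = 186/1240 = 0.15, a_SS = 62/1240 = 0.05, a_HS = 434/1240 = 0.35, a_AS = 0/1240 = 0.00
  a_TH = 0/1280 = 0.00, a_SH = 384/1280 = 0.30, a_HH = 0/1280 = 0.00, a_AH = 0/1280 = 0.00
  a_TA = 0/720 = 0.00, a_SA = 324/720 = 0.45, a_HA = 0/720 = 0.00, a_AA = 72/720 = 0.10
I − A =
  [   0.75    -0.15     0.00     0.00]
  [  -0.20     0.95    -0.30    -0.45]
  [  -0.05    -0.35     1.00     0.00]
  [  -0.40     0.00     0.00     0.90]
Compute the cofactors C_ij = (−1)^(i+j)·(3×3 minor ij) of I−A; the adjugate is their transpose:
adj(I−A) = Cᵀ =
  [ 0.76050   0.13500   0.04050   0.06750]
  [ 0.37350   0.67500   0.20250   0.33750]
  [ 0.16875   0.24300   0.58725   0.12150]
  [ 0.33800   0.06000   0.01800   0.60150]
det(I−A) = Σ_j (I−A)_1j·C_1j = (0.75)(0.76050) + (-0.15)(0.37350) + (0.00)(0.16875) + (0.00)(0.33800) = 0.51435
(I − A)⁻¹ = adj(I−A) / det(I−A) ≈
  [   1.4786     0.2625     0.0787     0.1312]
  [   0.7262     1.3123     0.3937     0.6562]
  [   0.3281     0.4724     1.1417     0.2362]
  [   0.6571     0.1167     0.0350     1.1694]
Δx = (I − A)⁻¹ Δd with Δd having -25 in the Transport component and 0 elsewhere.
So Δx_A = L_AT · (-25), where L_AT = adj(I−A)_AT / det(I−A) = 0.33800 / 0.51435.
Δx_A = 0.33800 × (-25) / 0.51435 = -8.45 / 0.51435 ≈ -16.43.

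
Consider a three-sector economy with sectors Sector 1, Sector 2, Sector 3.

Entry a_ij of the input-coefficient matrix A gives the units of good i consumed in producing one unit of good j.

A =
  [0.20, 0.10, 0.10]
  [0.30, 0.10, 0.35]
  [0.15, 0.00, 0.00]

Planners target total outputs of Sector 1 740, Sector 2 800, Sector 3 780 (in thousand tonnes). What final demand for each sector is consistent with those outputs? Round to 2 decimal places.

d_1 = 434.00, d_2 = 225.00, d_3 = 669.00

I − A =
  [   0.80    -0.10    -0.10]
  [  -0.30     0.90    -0.35]
  [  -0.15     0.00     1.00]
d = (I − A) x:
  d_1 = (+0.80)·740 + (-0.10)·800 + (-0.10)·780 = 434.00
  d_2 = (-0.30)·740 + (+0.90)·800 + (-0.35)·780 = 225.00
  d_3 = (-0.15)·740 + (+0.00)·800 + (+1.00)·780 = 669.00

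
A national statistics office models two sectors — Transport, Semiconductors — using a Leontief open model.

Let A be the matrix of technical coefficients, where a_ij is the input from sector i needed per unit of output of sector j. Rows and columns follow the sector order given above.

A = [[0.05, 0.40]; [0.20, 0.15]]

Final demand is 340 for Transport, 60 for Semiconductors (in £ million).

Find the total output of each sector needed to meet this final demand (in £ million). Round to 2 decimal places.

x_1 = 430.24, x_2 = 171.82

I − A =
  [   0.95    -0.40]
  [  -0.20     0.85]
det(I−A) = (0.95)(0.85) − (-0.40)(-0.20) = 0.7275
adj(I−A) = [[0.85, 0.40], [0.20, 0.95]]
(I − A)⁻¹ = adj(I−A) / det(I−A) ≈
  [   1.1684     0.5498]
  [   0.2749     1.3058]
x = (I − A)⁻¹ d = adj(I−A)·d / det(I−A), with det(I−A) = 0.7275:
  x_1 = (0.85·340 + 0.40·60) / 0.7275 = 313.00 / 0.7275 ≈ 430.24
  x_2 = (0.20·340 + 0.95·60) / 0.7275 = 125.00 / 0.7275 ≈ 171.82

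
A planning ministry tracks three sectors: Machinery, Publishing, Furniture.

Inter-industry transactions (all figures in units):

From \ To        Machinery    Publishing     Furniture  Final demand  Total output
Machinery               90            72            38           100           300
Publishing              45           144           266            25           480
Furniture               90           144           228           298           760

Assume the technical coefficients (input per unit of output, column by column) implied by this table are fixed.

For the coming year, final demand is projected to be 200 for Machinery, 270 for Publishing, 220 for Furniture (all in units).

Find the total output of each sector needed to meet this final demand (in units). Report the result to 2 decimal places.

Technical coefficients a_ij = z_ij / X_j:
  a_MM = 90/300 = 0.30, a_PM = 45/300 = 0.15, a_FM = 90/300 = 0.30
  a_MP = 72/480 = 0.15, a_PP = 144/480 = 0.30, a_FP = 144/480 = 0.30
  a_MF = 38/760 = 0.05, a_PF = 266/760 = 0.35, a_FF = 228/760 = 0.30
I − A =
  [   0.70    -0.15    -0.05]
  [  -0.15     0.70    -0.35]
  [  -0.30    -0.30     0.70]
Cofactors of I−A, C_ij = (−1)^(i+j)·(minor ij) (rows/columns in the sector order above):
  C_11 = (0.70)(0.70) − (-0.35)(-0.30) = 0.3850
  C_12 = −[(-0.15)(0.70) − (-0.35)(-0.30)] = 0.2100
  C_13 = (-0.15)(-0.30) − (0.70)(-0.30) = 0.2550
  C_21 = −[(-0.15)(0.70) − (-0.05)(-0.30)] = 0.1200
  C_22 = (0.70)(0.70) − (-0.05)(-0.30) = 0.4750
  C_23 = −[(0.70)(-0.30) − (-0.15)(-0.30)] = 0.2550
  C_31 = (-0.15)(-0.35) − (-0.05)(0.70) = 0.0875
  C_32 = −[(0.70)(-0.35) − (-0.05)(-0.15)] = 0.2525
  C_33 = (0.70)(0.70) − (-0.15)(-0.15) = 0.4675
det(I−A) = Σ_j (I−A)_1j·C_1j = (0.70)(0.3850) + (-0.15)(0.2100) + (-0.05)(0.2550) = 0.22525
adj(I−A) = Cᵀ =
  [ 0.3850   0.1200   0.0875]
  [ 0.2100   0.4750   0.2525]
  [ 0.2550   0.2550   0.4675]
(I − A)⁻¹ = adj(I−A) / det(I−A) ≈
  [   1.7092     0.5327     0.3885]
  [   0.9323     2.1088     1.1210]
  [   1.1321     1.1321     2.0755]
x = (I − A)⁻¹ d = adj(I−A)·d / det(I−A), with det(I−A) = 0.22525:
  x_M = (0.3850·200 + 0.1200·270 + 0.0875·220) / 0.22525 = 128.65 / 0.22525 ≈ 571.14
  x_P = (0.2100·200 + 0.4750·270 + 0.2525·220) / 0.22525 = 225.80 / 0.22525 ≈ 1002.44
  x_F = (0.2550·200 + 0.2550·270 + 0.4675·220) / 0.22525 = 222.70 / 0.22525 ≈ 988.68

x_M = 571.14, x_P = 1002.44, x_F = 988.68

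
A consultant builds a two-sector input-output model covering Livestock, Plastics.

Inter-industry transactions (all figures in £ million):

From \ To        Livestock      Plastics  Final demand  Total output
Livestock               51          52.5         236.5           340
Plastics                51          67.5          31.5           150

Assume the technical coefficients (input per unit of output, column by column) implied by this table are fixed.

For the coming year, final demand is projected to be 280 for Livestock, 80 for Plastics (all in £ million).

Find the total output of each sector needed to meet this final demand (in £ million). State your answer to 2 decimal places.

Technical coefficients a_ij = z_ij / X_j:
  a_LL = 51/340 = 0.15, a_PL = 51/340 = 0.15
  a_LP = 52.5/150 = 0.35, a_PP = 67.5/150 = 0.45
I − A =
  [   0.85    -0.35]
  [  -0.15     0.55]
det(I−A) = (0.85)(0.55) − (-0.35)(-0.15) = 0.4150
adj(I−A) = [[0.55, 0.35], [0.15, 0.85]]
(I − A)⁻¹ = adj(I−A) / det(I−A) ≈
  [   1.3253     0.8434]
  [   0.3614     2.0482]
x = (I − A)⁻¹ d = adj(I−A)·d / det(I−A), with det(I−A) = 0.4150:
  x_L = (0.55·280 + 0.35·80) / 0.4150 = 182.00 / 0.4150 ≈ 438.55
  x_P = (0.15·280 + 0.85·80) / 0.4150 = 110.00 / 0.4150 ≈ 265.06

x_L = 438.55, x_P = 265.06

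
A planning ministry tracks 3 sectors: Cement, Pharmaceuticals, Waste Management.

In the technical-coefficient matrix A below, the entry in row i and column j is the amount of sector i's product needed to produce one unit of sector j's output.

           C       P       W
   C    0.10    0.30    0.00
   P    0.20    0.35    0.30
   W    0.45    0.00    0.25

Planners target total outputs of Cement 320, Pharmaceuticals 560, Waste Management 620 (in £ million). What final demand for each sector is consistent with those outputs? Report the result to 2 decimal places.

I − A =
  [   0.90    -0.30     0.00]
  [  -0.20     0.65    -0.30]
  [  -0.45     0.00     0.75]
d = (I − A) x:
  d_C = (+0.90)·320 + (-0.30)·560 + (+0.00)·620 = 120.00
  d_P = (-0.20)·320 + (+0.65)·560 + (-0.30)·620 = 114.00
  d_W = (-0.45)·320 + (+0.00)·560 + (+0.75)·620 = 321.00

d_C = 120.00, d_P = 114.00, d_W = 321.00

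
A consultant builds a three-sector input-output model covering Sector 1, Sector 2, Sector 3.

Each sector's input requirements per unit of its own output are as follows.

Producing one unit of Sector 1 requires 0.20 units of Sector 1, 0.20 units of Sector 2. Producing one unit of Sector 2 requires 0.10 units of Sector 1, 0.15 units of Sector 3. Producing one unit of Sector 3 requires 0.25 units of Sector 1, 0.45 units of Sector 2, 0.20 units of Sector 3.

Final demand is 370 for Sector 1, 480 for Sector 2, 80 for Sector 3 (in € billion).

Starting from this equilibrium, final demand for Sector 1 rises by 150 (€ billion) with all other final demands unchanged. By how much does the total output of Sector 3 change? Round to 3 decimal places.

Δx_3 = 8.000

I − A =
  [   0.80    -0.10    -0.25]
  [  -0.20     1.00    -0.45]
  [   0.00    -0.15     0.80]
Cofactors of I−A, C_ij = (−1)^(i+j)·(minor ij) (rows/columns in the sector order above):
  C_11 = (1.00)(0.80) − (-0.45)(-0.15) = 0.7325
  C_12 = −[(-0.20)(0.80) − (-0.45)(0.00)] = 0.1600
  C_13 = (-0.20)(-0.15) − (1.00)(0.00) = 0.0300
  C_21 = −[(-0.10)(0.80) − (-0.25)(-0.15)] = 0.1175
  C_22 = (0.80)(0.80) − (-0.25)(0.00) = 0.6400
  C_23 = −[(0.80)(-0.15) − (-0.10)(0.00)] = 0.1200
  C_31 = (-0.10)(-0.45) − (-0.25)(1.00) = 0.2950
  C_32 = −[(0.80)(-0.45) − (-0.25)(-0.20)] = 0.4100
  C_33 = (0.80)(1.00) − (-0.10)(-0.20) = 0.7800
det(I−A) = Σ_j (I−A)_1j·C_1j = (0.80)(0.7325) + (-0.10)(0.1600) + (-0.25)(0.0300) = 0.5625
adj(I−A) = Cᵀ =
  [ 0.7325   0.1175   0.2950]
  [ 0.1600   0.6400   0.4100]
  [ 0.0300   0.1200   0.7800]
(I − A)⁻¹ = adj(I−A) / det(I−A) ≈
  [   1.3022     0.2089     0.5244]
  [   0.2844     1.1378     0.7289]
  [   0.0533     0.2133     1.3867]
Δx = (I − A)⁻¹ Δd with Δd having +150 in the Sector 1 component and 0 elsewhere.
So Δx_3 = L_31 · (+150), where L_31 = adj(I−A)_31 / det(I−A) = 0.0300 / 0.5625.
Δx_3 = 0.0300 × (+150) / 0.5625 = 4.50 / 0.5625 = 8.000.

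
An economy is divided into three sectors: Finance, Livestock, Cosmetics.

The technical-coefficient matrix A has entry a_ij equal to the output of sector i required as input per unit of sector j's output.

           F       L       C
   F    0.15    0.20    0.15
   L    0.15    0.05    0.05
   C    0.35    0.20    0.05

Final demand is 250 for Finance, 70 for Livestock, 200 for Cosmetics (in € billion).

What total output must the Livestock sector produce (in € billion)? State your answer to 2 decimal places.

I − A =
  [   0.85    -0.20    -0.15]
  [  -0.15     0.95    -0.05]
  [  -0.35    -0.20     0.95]
Cofactors of I−A, C_ij = (−1)^(i+j)·(minor ij) (rows/columns in the sector order above):
  C_11 = (0.95)(0.95) − (-0.05)(-0.20) = 0.8925
  C_12 = −[(-0.15)(0.95) − (-0.05)(-0.35)] = 0.1600
  C_13 = (-0.15)(-0.20) − (0.95)(-0.35) = 0.3625
  C_21 = −[(-0.20)(0.95) − (-0.15)(-0.20)] = 0.2200
  C_22 = (0.85)(0.95) − (-0.15)(-0.35) = 0.7550
  C_23 = −[(0.85)(-0.20) − (-0.20)(-0.35)] = 0.2400
  C_31 = (-0.20)(-0.05) − (-0.15)(0.95) = 0.1525
  C_32 = −[(0.85)(-0.05) − (-0.15)(-0.15)] = 0.0650
  C_33 = (0.85)(0.95) − (-0.20)(-0.15) = 0.7775
det(I−A) = Σ_j (I−A)_1j·C_1j = (0.85)(0.8925) + (-0.20)(0.1600) + (-0.15)(0.3625) = 0.67225
adj(I−A) = Cᵀ =
  [ 0.8925   0.2200   0.1525]
  [ 0.1600   0.7550   0.0650]
  [ 0.3625   0.2400   0.7775]
(I − A)⁻¹ = adj(I−A) / det(I−A) ≈
  [   1.3276     0.3273     0.2269]
  [   0.2380     1.1231     0.0967]
  [   0.5392     0.3570     1.1566]
x = (I − A)⁻¹ d = adj(I−A)·d / det(I−A), with det(I−A) = 0.67225:
  x_F = (0.8925·250 + 0.2200·70 + 0.1525·200) / 0.67225 = 269.025 / 0.67225 ≈ 400.19
  x_L = (0.1600·250 + 0.7550·70 + 0.0650·200) / 0.67225 = 105.85 / 0.67225 ≈ 157.46
  x_C = (0.3625·250 + 0.2400·70 + 0.7775·200) / 0.67225 = 262.925 / 0.67225 ≈ 391.11

x_L = 157.46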